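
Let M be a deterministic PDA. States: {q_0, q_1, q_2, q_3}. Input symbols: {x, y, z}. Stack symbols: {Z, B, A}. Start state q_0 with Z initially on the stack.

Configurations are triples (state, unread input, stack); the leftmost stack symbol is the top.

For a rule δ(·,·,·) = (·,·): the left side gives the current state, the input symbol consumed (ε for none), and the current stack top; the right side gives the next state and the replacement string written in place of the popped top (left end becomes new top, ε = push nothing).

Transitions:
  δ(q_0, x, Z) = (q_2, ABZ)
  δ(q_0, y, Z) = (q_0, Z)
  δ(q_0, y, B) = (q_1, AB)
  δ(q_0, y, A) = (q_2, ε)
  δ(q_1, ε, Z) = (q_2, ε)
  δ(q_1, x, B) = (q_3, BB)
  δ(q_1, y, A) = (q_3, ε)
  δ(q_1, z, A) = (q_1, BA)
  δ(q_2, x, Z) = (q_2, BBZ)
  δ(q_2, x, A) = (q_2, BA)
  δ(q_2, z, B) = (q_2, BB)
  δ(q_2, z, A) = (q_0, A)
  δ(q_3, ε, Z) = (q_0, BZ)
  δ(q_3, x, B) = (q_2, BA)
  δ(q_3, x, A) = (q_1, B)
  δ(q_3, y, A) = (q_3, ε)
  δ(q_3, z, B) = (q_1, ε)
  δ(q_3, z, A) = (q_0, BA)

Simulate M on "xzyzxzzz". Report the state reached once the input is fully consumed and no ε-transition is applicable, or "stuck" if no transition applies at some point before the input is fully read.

(q_0, xzyzxzzz, Z) ⊢ (q_2, zyzxzzz, ABZ) ⊢ (q_0, yzxzzz, ABZ) ⊢ (q_2, zxzzz, BZ) ⊢ (q_2, xzzz, BBZ)
No transition for (q_2, x, top B); M blocks with input xzzz remaining.

stuck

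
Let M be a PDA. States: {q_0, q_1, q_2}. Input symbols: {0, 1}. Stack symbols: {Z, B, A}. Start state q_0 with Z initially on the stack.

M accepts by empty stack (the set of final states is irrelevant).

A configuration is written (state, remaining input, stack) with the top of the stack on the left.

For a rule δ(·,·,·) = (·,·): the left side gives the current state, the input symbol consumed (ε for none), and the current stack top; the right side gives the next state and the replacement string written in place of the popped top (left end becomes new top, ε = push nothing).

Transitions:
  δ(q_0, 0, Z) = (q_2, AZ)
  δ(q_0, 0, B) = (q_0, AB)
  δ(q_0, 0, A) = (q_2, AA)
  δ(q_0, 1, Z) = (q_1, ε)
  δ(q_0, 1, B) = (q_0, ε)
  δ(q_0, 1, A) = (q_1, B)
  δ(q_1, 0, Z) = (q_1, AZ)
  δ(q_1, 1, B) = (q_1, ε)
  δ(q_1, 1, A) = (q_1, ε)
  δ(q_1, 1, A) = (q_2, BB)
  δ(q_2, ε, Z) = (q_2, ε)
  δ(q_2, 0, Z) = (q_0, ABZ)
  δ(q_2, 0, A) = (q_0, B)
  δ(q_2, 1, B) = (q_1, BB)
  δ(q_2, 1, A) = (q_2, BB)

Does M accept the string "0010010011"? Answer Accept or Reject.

Accept

One accepting computation: (q_0, 0010010011, Z) ⊢ (q_2, 010010011, AZ) ⊢ (q_0, 10010011, BZ) ⊢ (q_0, 0010011, Z) ⊢ (q_2, 010011, AZ) ⊢ (q_0, 10011, BZ) ⊢ (q_0, 0011, Z) ⊢ (q_2, 011, AZ) ⊢ (q_0, 11, BZ) ⊢ (q_0, 1, Z) ⊢ (q_1, ε, ε)
All input consumed and the stack is empty.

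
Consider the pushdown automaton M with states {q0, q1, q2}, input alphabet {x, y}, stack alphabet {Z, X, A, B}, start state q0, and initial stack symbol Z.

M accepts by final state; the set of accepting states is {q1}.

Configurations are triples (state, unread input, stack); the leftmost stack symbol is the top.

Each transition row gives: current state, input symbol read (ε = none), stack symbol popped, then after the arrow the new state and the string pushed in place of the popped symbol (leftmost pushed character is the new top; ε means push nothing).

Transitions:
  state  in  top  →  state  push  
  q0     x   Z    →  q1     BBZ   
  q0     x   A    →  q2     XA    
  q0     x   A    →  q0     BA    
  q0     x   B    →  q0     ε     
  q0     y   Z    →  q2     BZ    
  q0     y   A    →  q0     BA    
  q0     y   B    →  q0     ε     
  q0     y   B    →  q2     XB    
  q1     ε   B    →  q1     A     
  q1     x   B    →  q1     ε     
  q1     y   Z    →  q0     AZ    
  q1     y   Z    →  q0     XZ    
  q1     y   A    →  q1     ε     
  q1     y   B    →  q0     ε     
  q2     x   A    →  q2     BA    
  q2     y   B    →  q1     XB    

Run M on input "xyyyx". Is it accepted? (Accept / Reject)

Reject

No computation consumes all input and reaches a final state.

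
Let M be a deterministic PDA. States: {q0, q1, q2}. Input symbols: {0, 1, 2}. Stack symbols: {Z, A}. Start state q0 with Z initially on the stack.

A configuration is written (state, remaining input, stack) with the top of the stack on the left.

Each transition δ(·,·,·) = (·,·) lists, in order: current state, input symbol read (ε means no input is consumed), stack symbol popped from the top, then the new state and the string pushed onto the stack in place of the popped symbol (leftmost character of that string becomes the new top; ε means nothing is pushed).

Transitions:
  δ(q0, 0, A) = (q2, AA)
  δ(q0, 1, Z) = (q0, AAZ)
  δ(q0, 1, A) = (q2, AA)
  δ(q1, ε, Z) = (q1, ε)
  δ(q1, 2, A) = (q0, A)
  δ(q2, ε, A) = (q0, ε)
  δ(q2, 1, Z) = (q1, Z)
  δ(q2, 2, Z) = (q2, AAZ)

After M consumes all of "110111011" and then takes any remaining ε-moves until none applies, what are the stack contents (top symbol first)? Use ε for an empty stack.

(q0, 110111011, Z) ⊢ (q0, 10111011, AAZ) ⊢ (q2, 0111011, AAAZ) ⊢ (q0, 0111011, AAZ) ⊢ (q2, 111011, AAAZ) ⊢ (q0, 111011, AAZ) ⊢ (q2, 11011, AAAZ) ⊢ (q0, 11011, AAZ) ⊢ (q2, 1011, AAAZ) ⊢ (q0, 1011, AAZ) ⊢ (q2, 011, AAAZ) ⊢ (q0, 011, AAZ) ⊢ (q2, 11, AAAZ) ⊢ (q0, 11, AAZ) ⊢ (q2, 1, AAAZ) ⊢ (q0, 1, AAZ) ⊢ (q2, ε, AAAZ) ⊢ (q0, ε, AAZ)
All input consumed in state q0 with stack AAZ.

AAZ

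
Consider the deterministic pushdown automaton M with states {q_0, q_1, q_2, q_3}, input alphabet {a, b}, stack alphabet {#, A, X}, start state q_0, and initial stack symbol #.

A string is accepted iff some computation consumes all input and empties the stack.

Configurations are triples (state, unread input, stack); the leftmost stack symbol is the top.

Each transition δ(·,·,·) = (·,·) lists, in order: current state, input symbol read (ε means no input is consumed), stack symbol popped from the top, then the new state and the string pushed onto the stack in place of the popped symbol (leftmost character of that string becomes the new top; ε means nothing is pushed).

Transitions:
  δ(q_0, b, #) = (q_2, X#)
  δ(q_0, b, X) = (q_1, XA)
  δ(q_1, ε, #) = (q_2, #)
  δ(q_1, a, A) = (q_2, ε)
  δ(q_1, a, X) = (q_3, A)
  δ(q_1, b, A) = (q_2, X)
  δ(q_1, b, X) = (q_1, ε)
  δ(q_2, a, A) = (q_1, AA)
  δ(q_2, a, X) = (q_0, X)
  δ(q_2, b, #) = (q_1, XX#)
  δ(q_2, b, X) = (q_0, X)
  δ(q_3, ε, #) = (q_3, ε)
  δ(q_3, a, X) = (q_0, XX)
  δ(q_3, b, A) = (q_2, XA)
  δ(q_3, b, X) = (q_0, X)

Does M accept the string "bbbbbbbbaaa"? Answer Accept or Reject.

(q_0, bbbbbbbbaaa, #) ⊢ (q_2, bbbbbbbaaa, X#) ⊢ (q_0, bbbbbbaaa, X#) ⊢ (q_1, bbbbbaaa, XA#) ⊢ (q_1, bbbbaaa, A#) ⊢ (q_2, bbbaaa, X#) ⊢ (q_0, bbaaa, X#) ⊢ (q_1, baaa, XA#) ⊢ (q_1, aaa, A#) ⊢ (q_2, aa, #)
No transition applies at (q_2, aa, #); input not fully consumed.

Reject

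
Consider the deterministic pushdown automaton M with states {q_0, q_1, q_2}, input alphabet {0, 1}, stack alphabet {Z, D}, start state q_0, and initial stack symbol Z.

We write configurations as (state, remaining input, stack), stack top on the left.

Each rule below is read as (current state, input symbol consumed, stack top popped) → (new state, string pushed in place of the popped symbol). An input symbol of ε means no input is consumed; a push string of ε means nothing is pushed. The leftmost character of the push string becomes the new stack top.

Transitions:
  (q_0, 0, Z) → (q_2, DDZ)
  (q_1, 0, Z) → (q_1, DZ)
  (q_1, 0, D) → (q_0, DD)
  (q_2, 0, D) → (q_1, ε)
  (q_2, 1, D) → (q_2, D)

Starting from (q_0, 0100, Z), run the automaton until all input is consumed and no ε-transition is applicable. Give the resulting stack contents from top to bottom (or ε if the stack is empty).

DDZ

(q_0, 0100, Z) ⊢ (q_2, 100, DDZ) ⊢ (q_2, 00, DDZ) ⊢ (q_1, 0, DZ) ⊢ (q_0, ε, DDZ)
All input consumed in state q_0 with stack DDZ.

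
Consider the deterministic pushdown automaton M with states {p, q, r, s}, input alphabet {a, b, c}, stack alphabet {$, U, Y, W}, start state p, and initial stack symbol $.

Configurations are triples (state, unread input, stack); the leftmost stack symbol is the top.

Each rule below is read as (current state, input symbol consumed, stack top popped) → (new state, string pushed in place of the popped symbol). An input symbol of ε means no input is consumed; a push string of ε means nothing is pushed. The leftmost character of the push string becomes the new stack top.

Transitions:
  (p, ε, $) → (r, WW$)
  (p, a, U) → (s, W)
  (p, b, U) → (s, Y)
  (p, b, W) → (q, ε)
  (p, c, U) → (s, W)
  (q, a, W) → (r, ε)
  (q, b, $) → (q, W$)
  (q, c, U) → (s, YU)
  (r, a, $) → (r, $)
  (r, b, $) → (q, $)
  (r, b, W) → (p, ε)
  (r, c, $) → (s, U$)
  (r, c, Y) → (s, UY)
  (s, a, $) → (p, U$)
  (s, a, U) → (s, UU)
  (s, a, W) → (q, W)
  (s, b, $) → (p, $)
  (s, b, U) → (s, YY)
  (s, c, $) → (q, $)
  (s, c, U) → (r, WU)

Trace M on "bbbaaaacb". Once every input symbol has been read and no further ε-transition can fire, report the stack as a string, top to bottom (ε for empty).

YY$

(p, bbbaaaacb, $) ⊢ (r, bbbaaaacb, WW$) ⊢ (p, bbaaaacb, W$) ⊢ (q, baaaacb, $) ⊢ (q, aaaacb, W$) ⊢ (r, aaacb, $) ⊢ (r, aacb, $) ⊢ (r, acb, $) ⊢ (r, cb, $) ⊢ (s, b, U$) ⊢ (s, ε, YY$)
All input consumed in state s with stack YY$.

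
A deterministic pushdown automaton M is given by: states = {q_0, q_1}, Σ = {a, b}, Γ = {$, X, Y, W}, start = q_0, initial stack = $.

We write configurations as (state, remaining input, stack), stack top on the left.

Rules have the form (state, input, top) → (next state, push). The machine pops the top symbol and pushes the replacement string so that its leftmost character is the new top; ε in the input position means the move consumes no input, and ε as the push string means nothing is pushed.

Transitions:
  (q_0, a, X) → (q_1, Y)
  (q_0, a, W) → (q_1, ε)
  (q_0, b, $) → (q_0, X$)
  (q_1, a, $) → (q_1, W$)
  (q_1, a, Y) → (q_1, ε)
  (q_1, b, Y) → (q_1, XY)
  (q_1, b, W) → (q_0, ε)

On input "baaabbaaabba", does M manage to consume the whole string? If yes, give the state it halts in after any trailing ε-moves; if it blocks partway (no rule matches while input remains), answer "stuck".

q_1

(q_0, baaabbaaabba, $) ⊢ (q_0, aaabbaaabba, X$) ⊢ (q_1, aabbaaabba, Y$) ⊢ (q_1, abbaaabba, $) ⊢ (q_1, bbaaabba, W$) ⊢ (q_0, baaabba, $) ⊢ (q_0, aaabba, X$) ⊢ (q_1, aabba, Y$) ⊢ (q_1, abba, $) ⊢ (q_1, bba, W$) ⊢ (q_0, ba, $) ⊢ (q_0, a, X$) ⊢ (q_1, ε, Y$)
All input consumed; M is in state q_1.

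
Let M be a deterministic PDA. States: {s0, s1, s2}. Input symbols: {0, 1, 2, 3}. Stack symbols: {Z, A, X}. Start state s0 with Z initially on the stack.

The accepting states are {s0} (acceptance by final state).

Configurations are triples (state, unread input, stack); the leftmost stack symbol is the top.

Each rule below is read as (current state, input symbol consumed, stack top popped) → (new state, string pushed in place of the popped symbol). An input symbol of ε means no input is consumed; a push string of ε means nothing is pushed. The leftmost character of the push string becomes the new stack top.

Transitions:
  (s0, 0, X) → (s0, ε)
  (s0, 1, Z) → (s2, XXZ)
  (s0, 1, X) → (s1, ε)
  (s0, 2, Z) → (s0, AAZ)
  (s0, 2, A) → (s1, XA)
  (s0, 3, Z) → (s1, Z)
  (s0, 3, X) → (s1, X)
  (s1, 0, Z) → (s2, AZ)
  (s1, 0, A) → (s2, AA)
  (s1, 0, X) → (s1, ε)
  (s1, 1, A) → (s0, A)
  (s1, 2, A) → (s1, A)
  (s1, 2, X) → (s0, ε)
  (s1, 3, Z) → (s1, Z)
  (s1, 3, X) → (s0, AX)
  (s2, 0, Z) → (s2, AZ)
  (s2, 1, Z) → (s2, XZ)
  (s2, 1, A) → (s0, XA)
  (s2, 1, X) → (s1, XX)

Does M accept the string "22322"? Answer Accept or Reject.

(s0, 22322, Z)
  read 2, top Z: go to s0, push AAZ → (s0, 2322, AAZ)
  read 2, top A: go to s1, push XA → (s1, 322, XAAZ)
  read 3, top X: go to s0, push AX → (s0, 22, AXAAZ)
  read 2, top A: go to s1, push XA → (s1, 2, XAXAAZ)
  read 2, top X: go to s0, push ε → (s0, ε, AXAAZ)
All input consumed; state s0 ∈ F.

Accept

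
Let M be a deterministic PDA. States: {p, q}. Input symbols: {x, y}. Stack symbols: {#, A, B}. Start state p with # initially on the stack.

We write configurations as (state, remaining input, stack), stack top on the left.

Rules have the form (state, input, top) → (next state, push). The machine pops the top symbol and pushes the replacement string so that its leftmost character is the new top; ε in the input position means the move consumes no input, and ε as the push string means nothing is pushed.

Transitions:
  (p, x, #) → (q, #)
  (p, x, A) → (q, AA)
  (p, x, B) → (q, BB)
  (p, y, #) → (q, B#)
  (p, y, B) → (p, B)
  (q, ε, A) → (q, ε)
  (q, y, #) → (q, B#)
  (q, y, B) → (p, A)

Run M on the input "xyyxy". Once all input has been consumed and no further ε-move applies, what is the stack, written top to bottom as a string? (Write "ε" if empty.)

(p, xyyxy, #)
  read x, top #: go to q, push # → (q, yyxy, #)
  read y, top #: go to q, push B# → (q, yxy, B#)
  read y, top B: go to p, push A → (p, xy, A#)
  read x, top A: go to q, push AA → (q, y, AA#)
  ε-move, top A: go to q, push ε → (q, y, A#)
  ε-move, top A: go to q, push ε → (q, y, #)
  read y, top #: go to q, push B# → (q, ε, B#)
All input consumed in state q with stack B#.

B#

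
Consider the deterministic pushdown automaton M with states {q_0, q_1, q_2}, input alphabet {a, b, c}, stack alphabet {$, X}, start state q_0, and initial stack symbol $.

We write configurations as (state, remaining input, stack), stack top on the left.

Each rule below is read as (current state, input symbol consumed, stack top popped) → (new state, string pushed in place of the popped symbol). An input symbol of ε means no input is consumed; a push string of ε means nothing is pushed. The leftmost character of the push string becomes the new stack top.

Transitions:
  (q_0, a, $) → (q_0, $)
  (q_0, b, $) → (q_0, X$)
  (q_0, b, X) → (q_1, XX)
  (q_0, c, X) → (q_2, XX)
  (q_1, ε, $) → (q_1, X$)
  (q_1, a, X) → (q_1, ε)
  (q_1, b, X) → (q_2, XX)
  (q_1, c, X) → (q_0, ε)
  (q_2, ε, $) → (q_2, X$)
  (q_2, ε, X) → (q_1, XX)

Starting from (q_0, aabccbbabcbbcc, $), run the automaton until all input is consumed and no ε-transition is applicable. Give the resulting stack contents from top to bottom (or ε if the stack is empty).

XXXXXXXXX$

(q_0, aabccbbabcbbcc, $)
  read a, top $: go to q_0, push $ → (q_0, abccbbabcbbcc, $)
  read a, top $: go to q_0, push $ → (q_0, bccbbabcbbcc, $)
  read b, top $: go to q_0, push X$ → (q_0, ccbbabcbbcc, X$)
  read c, top X: go to q_2, push XX → (q_2, cbbabcbbcc, XX$)
  ε-move, top X: go to q_1, push XX → (q_1, cbbabcbbcc, XXX$)
  read c, top X: go to q_0, push ε → (q_0, bbabcbbcc, XX$)
  read b, top X: go to q_1, push XX → (q_1, babcbbcc, XXX$)
  read b, top X: go to q_2, push XX → (q_2, abcbbcc, XXXX$)
  ε-move, top X: go to q_1, push XX → (q_1, abcbbcc, XXXXX$)
  read a, top X: go to q_1, push ε → (q_1, bcbbcc, XXXX$)
  read b, top X: go to q_2, push XX → (q_2, cbbcc, XXXXX$)
  ε-move, top X: go to q_1, push XX → (q_1, cbbcc, XXXXXX$)
  read c, top X: go to q_0, push ε → (q_0, bbcc, XXXXX$)
  read b, top X: go to q_1, push XX → (q_1, bcc, XXXXXX$)
  read b, top X: go to q_2, push XX → (q_2, cc, XXXXXXX$)
  ε-move, top X: go to q_1, push XX → (q_1, cc, XXXXXXXX$)
  read c, top X: go to q_0, push ε → (q_0, c, XXXXXXX$)
  read c, top X: go to q_2, push XX → (q_2, ε, XXXXXXXX$)
  ε-move, top X: go to q_1, push XX → (q_1, ε, XXXXXXXXX$)
All input consumed in state q_1 with stack XXXXXXXXX$.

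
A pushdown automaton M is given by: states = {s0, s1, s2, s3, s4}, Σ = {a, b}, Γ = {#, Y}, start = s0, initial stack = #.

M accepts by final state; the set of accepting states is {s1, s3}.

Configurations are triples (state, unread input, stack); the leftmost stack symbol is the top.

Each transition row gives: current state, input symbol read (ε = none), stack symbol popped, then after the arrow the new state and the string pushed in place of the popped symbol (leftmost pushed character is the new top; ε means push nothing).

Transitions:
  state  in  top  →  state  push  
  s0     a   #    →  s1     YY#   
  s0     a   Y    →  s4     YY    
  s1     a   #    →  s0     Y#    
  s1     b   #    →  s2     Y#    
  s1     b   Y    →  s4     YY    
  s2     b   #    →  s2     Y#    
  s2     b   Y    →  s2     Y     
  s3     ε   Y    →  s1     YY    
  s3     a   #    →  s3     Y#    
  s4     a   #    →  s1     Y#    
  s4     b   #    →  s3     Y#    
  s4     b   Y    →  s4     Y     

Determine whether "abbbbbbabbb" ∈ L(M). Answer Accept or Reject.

Reject

No computation consumes all input and reaches a final state.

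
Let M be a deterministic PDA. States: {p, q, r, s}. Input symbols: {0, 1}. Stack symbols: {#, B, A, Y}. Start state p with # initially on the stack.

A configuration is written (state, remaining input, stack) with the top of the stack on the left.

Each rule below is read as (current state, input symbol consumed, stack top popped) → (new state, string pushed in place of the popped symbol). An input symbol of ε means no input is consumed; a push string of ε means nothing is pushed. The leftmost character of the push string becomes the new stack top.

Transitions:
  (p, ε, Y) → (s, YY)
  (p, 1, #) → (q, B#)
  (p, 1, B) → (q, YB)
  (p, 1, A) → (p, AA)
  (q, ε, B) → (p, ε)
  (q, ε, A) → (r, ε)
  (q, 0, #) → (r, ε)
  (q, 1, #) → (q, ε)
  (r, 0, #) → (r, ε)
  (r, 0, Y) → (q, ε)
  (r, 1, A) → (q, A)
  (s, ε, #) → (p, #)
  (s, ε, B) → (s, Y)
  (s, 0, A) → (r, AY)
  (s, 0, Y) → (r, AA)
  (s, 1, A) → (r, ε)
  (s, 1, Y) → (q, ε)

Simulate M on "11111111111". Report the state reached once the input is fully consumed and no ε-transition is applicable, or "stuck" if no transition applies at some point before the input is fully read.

p

(p, 11111111111, #)
  read 1, top #: go to q, push B# → (q, 1111111111, B#)
  ε-move, top B: go to p, push ε → (p, 1111111111, #)
  read 1, top #: go to q, push B# → (q, 111111111, B#)
  ε-move, top B: go to p, push ε → (p, 111111111, #)
  read 1, top #: go to q, push B# → (q, 11111111, B#)
  ε-move, top B: go to p, push ε → (p, 11111111, #)
  read 1, top #: go to q, push B# → (q, 1111111, B#)
  ε-move, top B: go to p, push ε → (p, 1111111, #)
  read 1, top #: go to q, push B# → (q, 111111, B#)
  ε-move, top B: go to p, push ε → (p, 111111, #)
  read 1, top #: go to q, push B# → (q, 11111, B#)
  ε-move, top B: go to p, push ε → (p, 11111, #)
  read 1, top #: go to q, push B# → (q, 1111, B#)
  ε-move, top B: go to p, push ε → (p, 1111, #)
  read 1, top #: go to q, push B# → (q, 111, B#)
  ε-move, top B: go to p, push ε → (p, 111, #)
  read 1, top #: go to q, push B# → (q, 11, B#)
  ε-move, top B: go to p, push ε → (p, 11, #)
  read 1, top #: go to q, push B# → (q, 1, B#)
  ε-move, top B: go to p, push ε → (p, 1, #)
  read 1, top #: go to q, push B# → (q, ε, B#)
  ε-move, top B: go to p, push ε → (p, ε, #)
All input consumed; M is in state p.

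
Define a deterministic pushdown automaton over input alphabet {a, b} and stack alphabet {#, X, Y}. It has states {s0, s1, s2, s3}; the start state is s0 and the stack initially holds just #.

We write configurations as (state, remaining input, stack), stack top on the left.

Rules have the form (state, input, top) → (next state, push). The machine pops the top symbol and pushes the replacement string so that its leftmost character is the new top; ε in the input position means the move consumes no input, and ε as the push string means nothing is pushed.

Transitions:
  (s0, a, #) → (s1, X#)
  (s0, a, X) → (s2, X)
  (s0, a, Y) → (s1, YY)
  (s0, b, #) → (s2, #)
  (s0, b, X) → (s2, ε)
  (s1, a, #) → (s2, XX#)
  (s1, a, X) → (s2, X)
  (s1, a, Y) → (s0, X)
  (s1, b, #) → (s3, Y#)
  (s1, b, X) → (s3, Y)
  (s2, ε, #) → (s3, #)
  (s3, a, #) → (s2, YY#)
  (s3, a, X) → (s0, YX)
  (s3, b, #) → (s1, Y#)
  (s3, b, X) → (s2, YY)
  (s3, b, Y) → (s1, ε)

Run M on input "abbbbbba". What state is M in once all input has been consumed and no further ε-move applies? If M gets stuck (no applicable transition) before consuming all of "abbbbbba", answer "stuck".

s2

(s0, abbbbbba, #)
  read a, top #: go to s1, push X# → (s1, bbbbbba, X#)
  read b, top X: go to s3, push Y → (s3, bbbbba, Y#)
  read b, top Y: go to s1, push ε → (s1, bbbba, #)
  read b, top #: go to s3, push Y# → (s3, bbba, Y#)
  read b, top Y: go to s1, push ε → (s1, bba, #)
  read b, top #: go to s3, push Y# → (s3, ba, Y#)
  read b, top Y: go to s1, push ε → (s1, a, #)
  read a, top #: go to s2, push XX# → (s2, ε, XX#)
All input consumed; M is in state s2.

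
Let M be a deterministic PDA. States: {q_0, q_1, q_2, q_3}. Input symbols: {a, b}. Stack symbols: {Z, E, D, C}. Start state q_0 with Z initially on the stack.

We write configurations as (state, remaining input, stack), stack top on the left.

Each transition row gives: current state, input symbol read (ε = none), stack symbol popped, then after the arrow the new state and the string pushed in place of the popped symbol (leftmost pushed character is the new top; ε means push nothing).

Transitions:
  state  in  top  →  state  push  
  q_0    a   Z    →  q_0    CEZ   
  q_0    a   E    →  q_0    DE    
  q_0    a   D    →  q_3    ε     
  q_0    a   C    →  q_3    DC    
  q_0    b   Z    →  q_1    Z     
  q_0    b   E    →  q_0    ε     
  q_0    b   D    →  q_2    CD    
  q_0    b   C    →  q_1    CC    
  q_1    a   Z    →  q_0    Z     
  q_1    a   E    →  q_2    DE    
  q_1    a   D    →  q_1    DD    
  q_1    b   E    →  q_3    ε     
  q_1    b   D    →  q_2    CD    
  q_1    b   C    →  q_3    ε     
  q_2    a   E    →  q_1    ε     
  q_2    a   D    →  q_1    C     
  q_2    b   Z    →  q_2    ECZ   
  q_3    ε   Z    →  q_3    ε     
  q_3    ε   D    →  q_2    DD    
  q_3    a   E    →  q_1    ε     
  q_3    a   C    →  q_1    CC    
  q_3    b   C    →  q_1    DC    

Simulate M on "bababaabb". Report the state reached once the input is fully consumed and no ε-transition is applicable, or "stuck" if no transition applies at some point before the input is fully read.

q_3

(q_0, bababaabb, Z)
  read b, top Z: go to q_1, push Z → (q_1, ababaabb, Z)
  read a, top Z: go to q_0, push Z → (q_0, babaabb, Z)
  read b, top Z: go to q_1, push Z → (q_1, abaabb, Z)
  read a, top Z: go to q_0, push Z → (q_0, baabb, Z)
  read b, top Z: go to q_1, push Z → (q_1, aabb, Z)
  read a, top Z: go to q_0, push Z → (q_0, abb, Z)
  read a, top Z: go to q_0, push CEZ → (q_0, bb, CEZ)
  read b, top C: go to q_1, push CC → (q_1, b, CCEZ)
  read b, top C: go to q_3, push ε → (q_3, ε, CEZ)
All input consumed; M is in state q_3.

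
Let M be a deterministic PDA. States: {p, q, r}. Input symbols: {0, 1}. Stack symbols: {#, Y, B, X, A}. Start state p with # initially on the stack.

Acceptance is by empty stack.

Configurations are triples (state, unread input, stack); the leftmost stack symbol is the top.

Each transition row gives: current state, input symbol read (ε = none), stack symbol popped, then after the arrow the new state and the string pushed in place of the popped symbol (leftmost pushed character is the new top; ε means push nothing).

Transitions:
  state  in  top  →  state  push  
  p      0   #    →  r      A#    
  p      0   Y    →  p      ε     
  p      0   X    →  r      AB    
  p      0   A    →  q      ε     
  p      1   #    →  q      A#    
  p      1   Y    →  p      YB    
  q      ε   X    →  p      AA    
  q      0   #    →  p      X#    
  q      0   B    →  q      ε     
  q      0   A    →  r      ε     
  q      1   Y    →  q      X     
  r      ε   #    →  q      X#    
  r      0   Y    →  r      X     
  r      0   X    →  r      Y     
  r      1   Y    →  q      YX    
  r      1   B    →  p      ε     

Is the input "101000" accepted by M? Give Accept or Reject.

Reject

(p, 101000, #)
  read 1, top #: go to q, push A# → (q, 01000, A#)
  read 0, top A: go to r, push ε → (r, 1000, #)
  ε-move, top #: go to q, push X# → (q, 1000, X#)
  ε-move, top X: go to p, push AA → (p, 1000, AA#)
No transition applies at (p, 1000, AA#); input not fully consumed.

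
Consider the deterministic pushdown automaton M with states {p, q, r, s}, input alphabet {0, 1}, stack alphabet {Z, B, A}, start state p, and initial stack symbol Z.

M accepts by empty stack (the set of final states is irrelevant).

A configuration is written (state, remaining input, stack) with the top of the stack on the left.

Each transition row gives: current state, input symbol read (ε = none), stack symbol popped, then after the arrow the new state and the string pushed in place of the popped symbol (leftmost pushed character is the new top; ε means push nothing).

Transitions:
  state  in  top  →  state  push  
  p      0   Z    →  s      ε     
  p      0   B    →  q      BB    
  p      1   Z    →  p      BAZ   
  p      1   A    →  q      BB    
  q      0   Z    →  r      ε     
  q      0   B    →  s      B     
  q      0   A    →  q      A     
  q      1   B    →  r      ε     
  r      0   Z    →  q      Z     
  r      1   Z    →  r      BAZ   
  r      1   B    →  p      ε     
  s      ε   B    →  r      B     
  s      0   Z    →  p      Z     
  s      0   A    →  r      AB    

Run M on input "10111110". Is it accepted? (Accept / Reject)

Accept

(p, 10111110, Z)
  read 1, top Z: go to p, push BAZ → (p, 0111110, BAZ)
  read 0, top B: go to q, push BB → (q, 111110, BBAZ)
  read 1, top B: go to r, push ε → (r, 11110, BAZ)
  read 1, top B: go to p, push ε → (p, 1110, AZ)
  read 1, top A: go to q, push BB → (q, 110, BBZ)
  read 1, top B: go to r, push ε → (r, 10, BZ)
  read 1, top B: go to p, push ε → (p, 0, Z)
  read 0, top Z: go to s, push ε → (s, ε, ε)
All input consumed and the stack is empty.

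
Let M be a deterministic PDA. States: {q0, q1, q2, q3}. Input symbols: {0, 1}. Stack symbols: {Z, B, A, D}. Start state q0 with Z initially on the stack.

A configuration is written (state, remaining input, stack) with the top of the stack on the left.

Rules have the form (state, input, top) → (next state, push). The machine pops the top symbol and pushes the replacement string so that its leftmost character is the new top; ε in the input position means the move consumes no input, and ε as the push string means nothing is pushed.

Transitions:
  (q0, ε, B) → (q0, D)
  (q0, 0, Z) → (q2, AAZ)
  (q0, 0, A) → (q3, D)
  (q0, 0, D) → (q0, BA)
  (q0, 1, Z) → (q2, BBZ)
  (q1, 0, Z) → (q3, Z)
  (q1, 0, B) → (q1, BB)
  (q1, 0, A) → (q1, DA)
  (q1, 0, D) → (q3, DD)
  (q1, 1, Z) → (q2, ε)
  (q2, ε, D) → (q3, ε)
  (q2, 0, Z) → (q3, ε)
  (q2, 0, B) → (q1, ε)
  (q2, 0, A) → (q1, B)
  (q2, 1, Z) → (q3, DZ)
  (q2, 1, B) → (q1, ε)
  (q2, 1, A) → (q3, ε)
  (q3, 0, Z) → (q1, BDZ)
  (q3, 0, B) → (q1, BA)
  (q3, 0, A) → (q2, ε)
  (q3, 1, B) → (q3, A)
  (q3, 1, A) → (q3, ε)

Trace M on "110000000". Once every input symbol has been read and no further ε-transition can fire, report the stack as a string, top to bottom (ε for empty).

(q0, 110000000, Z)
  read 1, top Z: go to q2, push BBZ → (q2, 10000000, BBZ)
  read 1, top B: go to q1, push ε → (q1, 0000000, BZ)
  read 0, top B: go to q1, push BB → (q1, 000000, BBZ)
  read 0, top B: go to q1, push BB → (q1, 00000, BBBZ)
  read 0, top B: go to q1, push BB → (q1, 0000, BBBBZ)
  read 0, top B: go to q1, push BB → (q1, 000, BBBBBZ)
  read 0, top B: go to q1, push BB → (q1, 00, BBBBBBZ)
  read 0, top B: go to q1, push BB → (q1, 0, BBBBBBBZ)
  read 0, top B: go to q1, push BB → (q1, ε, BBBBBBBBZ)
All input consumed in state q1 with stack BBBBBBBBZ.

BBBBBBBBZ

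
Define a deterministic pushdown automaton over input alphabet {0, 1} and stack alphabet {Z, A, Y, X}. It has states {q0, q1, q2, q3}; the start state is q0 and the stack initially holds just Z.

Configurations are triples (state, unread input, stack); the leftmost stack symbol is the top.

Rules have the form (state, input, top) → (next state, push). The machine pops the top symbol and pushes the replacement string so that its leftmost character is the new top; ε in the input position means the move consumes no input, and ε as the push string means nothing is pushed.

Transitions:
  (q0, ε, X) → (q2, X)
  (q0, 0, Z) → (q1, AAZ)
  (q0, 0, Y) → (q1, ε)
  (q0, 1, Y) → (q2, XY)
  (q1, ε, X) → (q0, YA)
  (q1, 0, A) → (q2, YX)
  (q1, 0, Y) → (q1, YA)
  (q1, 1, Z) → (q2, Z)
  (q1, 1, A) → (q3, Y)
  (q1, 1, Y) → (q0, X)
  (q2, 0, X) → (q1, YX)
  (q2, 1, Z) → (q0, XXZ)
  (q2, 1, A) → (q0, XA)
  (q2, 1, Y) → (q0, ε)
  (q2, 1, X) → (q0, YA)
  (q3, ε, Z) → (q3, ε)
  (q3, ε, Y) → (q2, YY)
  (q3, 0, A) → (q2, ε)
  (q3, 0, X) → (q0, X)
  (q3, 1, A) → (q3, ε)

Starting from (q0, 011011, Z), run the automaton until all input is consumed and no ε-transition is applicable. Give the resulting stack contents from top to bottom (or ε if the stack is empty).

(q0, 011011, Z)
  read 0, top Z: go to q1, push AAZ → (q1, 11011, AAZ)
  read 1, top A: go to q3, push Y → (q3, 1011, YAZ)
  ε-move, top Y: go to q2, push YY → (q2, 1011, YYAZ)
  read 1, top Y: go to q0, push ε → (q0, 011, YAZ)
  read 0, top Y: go to q1, push ε → (q1, 11, AZ)
  read 1, top A: go to q3, push Y → (q3, 1, YZ)
  ε-move, top Y: go to q2, push YY → (q2, 1, YYZ)
  read 1, top Y: go to q0, push ε → (q0, ε, YZ)
All input consumed in state q0 with stack YZ.

YZ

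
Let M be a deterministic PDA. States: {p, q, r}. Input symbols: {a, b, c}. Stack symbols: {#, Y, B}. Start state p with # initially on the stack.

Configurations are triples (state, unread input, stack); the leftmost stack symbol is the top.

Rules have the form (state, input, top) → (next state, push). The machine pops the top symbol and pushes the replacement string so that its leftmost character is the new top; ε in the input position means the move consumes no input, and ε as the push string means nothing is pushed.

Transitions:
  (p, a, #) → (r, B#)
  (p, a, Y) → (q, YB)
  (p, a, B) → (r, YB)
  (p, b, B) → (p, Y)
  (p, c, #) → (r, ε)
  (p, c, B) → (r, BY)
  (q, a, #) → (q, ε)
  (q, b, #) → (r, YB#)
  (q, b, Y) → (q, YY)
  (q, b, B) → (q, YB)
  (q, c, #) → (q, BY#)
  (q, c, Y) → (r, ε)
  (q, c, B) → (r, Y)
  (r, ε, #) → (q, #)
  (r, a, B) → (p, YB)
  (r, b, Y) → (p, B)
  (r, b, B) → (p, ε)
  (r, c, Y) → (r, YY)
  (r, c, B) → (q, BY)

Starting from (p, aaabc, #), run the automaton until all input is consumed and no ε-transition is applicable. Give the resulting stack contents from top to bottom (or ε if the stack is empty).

YBB#

(p, aaabc, #)
  read a, top #: go to r, push B# → (r, aabc, B#)
  read a, top B: go to p, push YB → (p, abc, YB#)
  read a, top Y: go to q, push YB → (q, bc, YBB#)
  read b, top Y: go to q, push YY → (q, c, YYBB#)
  read c, top Y: go to r, push ε → (r, ε, YBB#)
All input consumed in state r with stack YBB#.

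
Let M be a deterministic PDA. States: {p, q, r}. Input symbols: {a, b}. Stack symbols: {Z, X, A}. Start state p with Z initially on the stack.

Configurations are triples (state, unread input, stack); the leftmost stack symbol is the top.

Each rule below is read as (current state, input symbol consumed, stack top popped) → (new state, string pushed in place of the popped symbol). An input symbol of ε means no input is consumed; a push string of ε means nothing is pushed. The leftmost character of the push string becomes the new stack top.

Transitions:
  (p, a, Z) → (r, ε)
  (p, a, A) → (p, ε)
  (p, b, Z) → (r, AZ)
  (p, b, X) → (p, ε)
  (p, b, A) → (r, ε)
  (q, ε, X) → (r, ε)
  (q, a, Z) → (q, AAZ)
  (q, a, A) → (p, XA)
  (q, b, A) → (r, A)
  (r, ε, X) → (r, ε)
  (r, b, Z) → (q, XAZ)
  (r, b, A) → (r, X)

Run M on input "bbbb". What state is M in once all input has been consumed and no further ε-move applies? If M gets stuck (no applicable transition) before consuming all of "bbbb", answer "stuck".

r

(p, bbbb, Z)
  read b, top Z: go to r, push AZ → (r, bbb, AZ)
  read b, top A: go to r, push X → (r, bb, XZ)
  ε-move, top X: go to r, push ε → (r, bb, Z)
  read b, top Z: go to q, push XAZ → (q, b, XAZ)
  ε-move, top X: go to r, push ε → (r, b, AZ)
  read b, top A: go to r, push X → (r, ε, XZ)
  ε-move, top X: go to r, push ε → (r, ε, Z)
All input consumed; M is in state r.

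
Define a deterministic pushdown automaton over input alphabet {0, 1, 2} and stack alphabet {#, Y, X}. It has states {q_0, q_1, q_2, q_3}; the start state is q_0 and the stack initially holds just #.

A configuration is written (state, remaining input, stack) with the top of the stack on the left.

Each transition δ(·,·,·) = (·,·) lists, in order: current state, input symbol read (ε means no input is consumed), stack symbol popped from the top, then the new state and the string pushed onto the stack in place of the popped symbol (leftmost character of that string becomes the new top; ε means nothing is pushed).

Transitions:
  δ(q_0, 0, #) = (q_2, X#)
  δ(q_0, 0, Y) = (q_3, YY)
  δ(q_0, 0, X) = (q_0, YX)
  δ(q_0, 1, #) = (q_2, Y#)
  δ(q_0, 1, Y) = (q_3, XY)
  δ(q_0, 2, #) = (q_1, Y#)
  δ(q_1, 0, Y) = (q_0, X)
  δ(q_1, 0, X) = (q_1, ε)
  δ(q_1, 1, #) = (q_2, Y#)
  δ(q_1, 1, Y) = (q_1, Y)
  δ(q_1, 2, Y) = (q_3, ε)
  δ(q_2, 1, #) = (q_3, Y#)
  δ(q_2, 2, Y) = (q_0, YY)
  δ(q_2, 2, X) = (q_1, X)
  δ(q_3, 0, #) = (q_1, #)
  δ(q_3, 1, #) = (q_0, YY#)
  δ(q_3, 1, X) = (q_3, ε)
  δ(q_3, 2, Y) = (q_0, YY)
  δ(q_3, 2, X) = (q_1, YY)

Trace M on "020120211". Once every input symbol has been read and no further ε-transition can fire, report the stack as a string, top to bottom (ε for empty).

(q_0, 020120211, #)
  read 0, top #: go to q_2, push X# → (q_2, 20120211, X#)
  read 2, top X: go to q_1, push X → (q_1, 0120211, X#)
  read 0, top X: go to q_1, push ε → (q_1, 120211, #)
  read 1, top #: go to q_2, push Y# → (q_2, 20211, Y#)
  read 2, top Y: go to q_0, push YY → (q_0, 0211, YY#)
  read 0, top Y: go to q_3, push YY → (q_3, 211, YYY#)
  read 2, top Y: go to q_0, push YY → (q_0, 11, YYYY#)
  read 1, top Y: go to q_3, push XY → (q_3, 1, XYYYY#)
  read 1, top X: go to q_3, push ε → (q_3, ε, YYYY#)
All input consumed in state q_3 with stack YYYY#.

YYYY#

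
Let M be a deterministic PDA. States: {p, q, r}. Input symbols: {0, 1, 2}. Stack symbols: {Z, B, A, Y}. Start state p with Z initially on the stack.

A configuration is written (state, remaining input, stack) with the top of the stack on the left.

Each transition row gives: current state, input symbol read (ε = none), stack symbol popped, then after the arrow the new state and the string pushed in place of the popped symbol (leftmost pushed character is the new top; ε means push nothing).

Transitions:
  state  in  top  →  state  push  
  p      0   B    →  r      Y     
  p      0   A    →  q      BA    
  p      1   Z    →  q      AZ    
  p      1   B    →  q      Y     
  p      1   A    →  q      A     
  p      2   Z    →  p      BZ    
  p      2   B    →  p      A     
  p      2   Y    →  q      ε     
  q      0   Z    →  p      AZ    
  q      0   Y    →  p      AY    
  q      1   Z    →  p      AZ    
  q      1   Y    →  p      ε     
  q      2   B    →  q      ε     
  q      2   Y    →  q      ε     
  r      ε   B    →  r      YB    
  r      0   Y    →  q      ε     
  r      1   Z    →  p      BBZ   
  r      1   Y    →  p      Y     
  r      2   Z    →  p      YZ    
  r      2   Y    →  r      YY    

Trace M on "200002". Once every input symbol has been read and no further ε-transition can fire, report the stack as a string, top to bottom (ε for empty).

AZ

(p, 200002, Z)
  read 2, top Z: go to p, push BZ → (p, 00002, BZ)
  read 0, top B: go to r, push Y → (r, 0002, YZ)
  read 0, top Y: go to q, push ε → (q, 002, Z)
  read 0, top Z: go to p, push AZ → (p, 02, AZ)
  read 0, top A: go to q, push BA → (q, 2, BAZ)
  read 2, top B: go to q, push ε → (q, ε, AZ)
All input consumed in state q with stack AZ.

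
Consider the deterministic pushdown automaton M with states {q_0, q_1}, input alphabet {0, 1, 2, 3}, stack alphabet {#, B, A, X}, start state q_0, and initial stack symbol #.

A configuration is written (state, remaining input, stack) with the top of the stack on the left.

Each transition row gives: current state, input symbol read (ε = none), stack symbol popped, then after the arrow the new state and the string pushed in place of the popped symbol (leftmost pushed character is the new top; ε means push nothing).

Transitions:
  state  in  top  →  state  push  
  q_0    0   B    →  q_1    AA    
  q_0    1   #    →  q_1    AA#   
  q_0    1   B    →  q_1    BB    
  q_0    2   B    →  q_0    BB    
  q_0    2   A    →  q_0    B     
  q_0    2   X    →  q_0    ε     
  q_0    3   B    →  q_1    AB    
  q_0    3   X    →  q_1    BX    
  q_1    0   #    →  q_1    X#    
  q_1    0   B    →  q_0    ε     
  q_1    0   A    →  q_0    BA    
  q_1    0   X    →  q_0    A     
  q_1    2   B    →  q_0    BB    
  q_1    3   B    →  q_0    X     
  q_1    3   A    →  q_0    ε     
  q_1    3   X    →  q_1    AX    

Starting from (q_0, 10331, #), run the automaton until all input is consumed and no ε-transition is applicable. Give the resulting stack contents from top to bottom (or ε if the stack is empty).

(q_0, 10331, #)
  read 1, top #: go to q_1, push AA# → (q_1, 0331, AA#)
  read 0, top A: go to q_0, push BA → (q_0, 331, BAA#)
  read 3, top B: go to q_1, push AB → (q_1, 31, ABAA#)
  read 3, top A: go to q_0, push ε → (q_0, 1, BAA#)
  read 1, top B: go to q_1, push BB → (q_1, ε, BBAA#)
All input consumed in state q_1 with stack BBAA#.

BBAA#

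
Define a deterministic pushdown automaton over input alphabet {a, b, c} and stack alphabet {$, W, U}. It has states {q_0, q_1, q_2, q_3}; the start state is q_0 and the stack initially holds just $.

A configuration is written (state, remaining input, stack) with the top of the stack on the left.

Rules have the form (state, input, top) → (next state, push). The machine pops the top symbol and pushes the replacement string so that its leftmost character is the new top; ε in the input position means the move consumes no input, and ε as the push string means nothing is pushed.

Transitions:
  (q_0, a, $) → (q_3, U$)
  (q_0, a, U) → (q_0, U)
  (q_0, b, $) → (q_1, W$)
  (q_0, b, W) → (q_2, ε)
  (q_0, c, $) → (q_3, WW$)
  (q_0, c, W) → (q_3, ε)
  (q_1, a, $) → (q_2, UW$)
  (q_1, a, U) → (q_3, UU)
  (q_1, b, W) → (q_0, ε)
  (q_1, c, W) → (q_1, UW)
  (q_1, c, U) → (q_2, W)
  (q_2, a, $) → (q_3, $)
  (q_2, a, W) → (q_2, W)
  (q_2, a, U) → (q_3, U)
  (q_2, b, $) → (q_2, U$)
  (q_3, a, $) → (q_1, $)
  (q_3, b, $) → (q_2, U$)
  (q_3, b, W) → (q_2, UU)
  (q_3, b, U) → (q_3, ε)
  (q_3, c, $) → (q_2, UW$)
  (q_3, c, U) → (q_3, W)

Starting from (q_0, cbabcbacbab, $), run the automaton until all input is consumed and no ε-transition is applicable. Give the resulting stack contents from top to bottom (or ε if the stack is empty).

UUW$

(q_0, cbabcbacbab, $) ⊢ (q_3, babcbacbab, WW$) ⊢ (q_2, abcbacbab, UUW$) ⊢ (q_3, bcbacbab, UUW$) ⊢ (q_3, cbacbab, UW$) ⊢ (q_3, bacbab, WW$) ⊢ (q_2, acbab, UUW$) ⊢ (q_3, cbab, UUW$) ⊢ (q_3, bab, WUW$) ⊢ (q_2, ab, UUUW$) ⊢ (q_3, b, UUUW$) ⊢ (q_3, ε, UUW$)
All input consumed in state q_3 with stack UUW$.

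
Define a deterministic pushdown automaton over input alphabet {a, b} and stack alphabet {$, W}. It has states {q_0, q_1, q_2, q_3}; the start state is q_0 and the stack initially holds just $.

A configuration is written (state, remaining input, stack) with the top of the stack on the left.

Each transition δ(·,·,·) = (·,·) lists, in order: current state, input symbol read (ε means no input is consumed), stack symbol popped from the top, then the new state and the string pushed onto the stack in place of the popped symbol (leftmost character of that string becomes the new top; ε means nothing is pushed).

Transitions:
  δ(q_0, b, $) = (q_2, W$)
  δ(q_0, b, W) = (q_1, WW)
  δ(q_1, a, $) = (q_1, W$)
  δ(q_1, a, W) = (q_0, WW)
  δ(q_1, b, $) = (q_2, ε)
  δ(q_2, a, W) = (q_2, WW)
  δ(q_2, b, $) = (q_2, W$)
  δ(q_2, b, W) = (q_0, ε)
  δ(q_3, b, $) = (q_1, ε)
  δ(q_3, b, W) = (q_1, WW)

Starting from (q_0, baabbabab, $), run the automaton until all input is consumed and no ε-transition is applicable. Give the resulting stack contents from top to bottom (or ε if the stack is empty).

WWWWWWW$

(q_0, baabbabab, $)
  read b, top $: go to q_2, push W$ → (q_2, aabbabab, W$)
  read a, top W: go to q_2, push WW → (q_2, abbabab, WW$)
  read a, top W: go to q_2, push WW → (q_2, bbabab, WWW$)
  read b, top W: go to q_0, push ε → (q_0, babab, WW$)
  read b, top W: go to q_1, push WW → (q_1, abab, WWW$)
  read a, top W: go to q_0, push WW → (q_0, bab, WWWW$)
  read b, top W: go to q_1, push WW → (q_1, ab, WWWWW$)
  read a, top W: go to q_0, push WW → (q_0, b, WWWWWW$)
  read b, top W: go to q_1, push WW → (q_1, ε, WWWWWWW$)
All input consumed in state q_1 with stack WWWWWWW$.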